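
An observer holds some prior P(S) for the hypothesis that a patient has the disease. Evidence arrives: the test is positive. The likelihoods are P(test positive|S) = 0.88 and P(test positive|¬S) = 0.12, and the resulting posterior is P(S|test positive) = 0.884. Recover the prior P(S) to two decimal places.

Bayes' rule in odds form gives O(S|E) = O(S)·[P(E|S)/P(E|¬S)], hence O(S) = O(S|E)/LR.
Posterior odds = 0.884/(1−0.884) = 7.6207. LR = 0.88/0.12 = 7.3333.
Prior odds = 7.6207/7.3333 = 1.0392, so P(S) = 1.0392/(1+1.0392) ≈ 0.51.

P(S) = 0.51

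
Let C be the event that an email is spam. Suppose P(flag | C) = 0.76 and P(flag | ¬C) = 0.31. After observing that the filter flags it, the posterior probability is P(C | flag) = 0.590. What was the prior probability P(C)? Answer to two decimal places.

P(C) = 0.37

In odds form, posterior odds = prior odds × likelihood ratio, so prior odds = posterior odds ÷ LR.
Posterior odds = 0.590/(1−0.590) = 1.4390. LR = 0.76/0.31 = 2.4516.
Prior odds = 1.4390/2.4516 = 0.5870, so P(C) = 0.5870/(1+0.5870) ≈ 0.37.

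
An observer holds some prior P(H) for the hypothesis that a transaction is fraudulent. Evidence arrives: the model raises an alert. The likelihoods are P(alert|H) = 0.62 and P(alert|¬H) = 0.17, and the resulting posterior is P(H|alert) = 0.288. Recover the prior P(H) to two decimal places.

Bayes' rule in odds form gives O(H|E) = O(H)·[P(E|H)/P(E|¬H)], hence O(H) = O(H|E)/LR.
Posterior odds = 0.288/(1−0.288) = 0.4045. LR = 0.62/0.17 = 3.6471.
Prior odds = 0.4045/3.6471 = 0.1109, so P(H) = 0.1109/(1+0.1109) ≈ 0.10.

P(H) = 0.10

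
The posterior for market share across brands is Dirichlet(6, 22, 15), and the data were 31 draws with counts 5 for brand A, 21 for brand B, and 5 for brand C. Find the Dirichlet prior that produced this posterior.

For a Dirichlet(α) prior with multinomial counts c, the posterior is Dirichlet(α + c) componentwise.
Subtract each count from the matching posterior parameter: 6−5=1, 22−21=1, 15−5=10.

Dirichlet(1, 1, 10)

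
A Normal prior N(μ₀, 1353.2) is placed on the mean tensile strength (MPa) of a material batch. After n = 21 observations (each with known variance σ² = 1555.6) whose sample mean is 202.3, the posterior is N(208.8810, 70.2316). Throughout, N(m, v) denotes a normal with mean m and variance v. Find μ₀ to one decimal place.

With known observation variance, the Normal–Normal posterior has precision τ_n = τ₀ + n/σ² and mean μ_n = (τ₀μ₀ + (n/σ²)x̄)/τ_n.
Here τ₀ = 1/1353.2 = 0.000739 and τ_data = 21/1555.6 = 0.013500, so τ_n = 0.014239.
Rearranging for μ₀: μ₀ = (μ_n·τ_n − τ_data·x̄)/τ₀ = (208.8810·0.014239 − 0.013500·202.3) / 0.000739 = 0.243207/0.000739 ≈ 329.1.

μ₀ = 329.1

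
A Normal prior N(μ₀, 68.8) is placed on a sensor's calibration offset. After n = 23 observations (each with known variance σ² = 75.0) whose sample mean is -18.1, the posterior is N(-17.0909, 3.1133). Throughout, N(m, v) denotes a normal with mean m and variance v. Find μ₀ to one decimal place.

μ₀ = 4.2

With known observation variance, the Normal–Normal posterior has precision τ_n = τ₀ + n/σ² and mean μ_n = (τ₀μ₀ + (n/σ²)x̄)/τ_n.
Here τ₀ = 1/68.8 = 0.014535 and τ_data = 23/75.0 = 0.306667, so τ_n = 0.321202.
Rearranging for μ₀: μ₀ = (μ_n·τ_n − τ_data·x̄)/τ₀ = (-17.0909·0.321202 − 0.306667·-18.1) / 0.014535 = 0.061041/0.014535 ≈ 4.2.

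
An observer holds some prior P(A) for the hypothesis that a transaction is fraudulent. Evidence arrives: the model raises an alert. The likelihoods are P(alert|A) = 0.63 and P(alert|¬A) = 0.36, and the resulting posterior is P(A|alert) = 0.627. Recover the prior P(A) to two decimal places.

P(A) = 0.49

In odds form, posterior odds = prior odds × likelihood ratio, so prior odds = posterior odds ÷ LR.
Posterior odds = 0.627/(1−0.627) = 1.6810. LR = 0.63/0.36 = 1.7500.
Prior odds = 1.6810/1.7500 = 0.9606, so P(A) = 0.9606/(1+0.9606) ≈ 0.49.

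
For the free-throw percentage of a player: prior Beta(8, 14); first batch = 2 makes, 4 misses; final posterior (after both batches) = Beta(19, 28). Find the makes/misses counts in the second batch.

Because Beta–binomial updating is additive in the counts, the combined data contributed (α_post−α_prior, β_post−β_prior) successes and failures.
Total across both batches: 19−8=11 makes, 28−14=14 misses.
Subtract the first batch: 11−2=9 makes and 14−4=10 misses.

9 makes and 10 misses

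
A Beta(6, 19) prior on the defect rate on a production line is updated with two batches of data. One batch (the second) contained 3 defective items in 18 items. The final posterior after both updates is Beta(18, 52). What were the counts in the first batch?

9 defective items and 18 good items

Sequential conjugate updates are equivalent to a single update on the pooled data, so total successes = posterior α − prior α and total failures = posterior β − prior β.
Total across both batches: 18−6=12 defective items, 52−19=33 good items.
Subtract the second batch: 12−3=9 defective items and 33−15=18 good items.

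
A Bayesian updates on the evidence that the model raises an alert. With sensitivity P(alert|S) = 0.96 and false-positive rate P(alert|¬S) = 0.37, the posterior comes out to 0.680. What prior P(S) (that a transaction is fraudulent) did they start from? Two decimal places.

P(S) = 0.45

In odds form, posterior odds = prior odds × likelihood ratio, so prior odds = posterior odds ÷ LR.
Posterior odds = 0.680/(1−0.680) = 2.1250. LR = 0.96/0.37 = 2.5946.
Prior odds = 2.1250/2.5946 = 0.8190, so P(S) = 0.8190/(1+0.8190) ≈ 0.45.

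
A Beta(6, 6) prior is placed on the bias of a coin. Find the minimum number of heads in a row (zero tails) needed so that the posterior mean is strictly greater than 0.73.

k = 11

After k heads and 0 tails the posterior is Beta(6+k, 6), with mean (6+k)/(6+6+k).
Set (6+k)/(12+k) > 0.73 and solve: k > (0.73·12 − 6)/(1 − 0.73) = 10.222.
The smallest integer exceeding 10.222 is 11, and checking k=11: (17)/(23) = 0.7391 > 0.73.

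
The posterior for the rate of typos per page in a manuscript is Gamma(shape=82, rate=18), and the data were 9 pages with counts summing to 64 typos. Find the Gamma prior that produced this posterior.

Gamma(shape=18, rate=9)

Gamma–Poisson conjugacy: posterior shape = α + Σxᵢ, posterior rate = β + n.
So α = 82 − 64 = 18 and β = 18 − 9 = 9.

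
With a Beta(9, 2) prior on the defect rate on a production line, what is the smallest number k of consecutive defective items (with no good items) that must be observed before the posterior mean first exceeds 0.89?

k = 8

After k defective items and 0 good items the posterior is Beta(9+k, 2), with mean (9+k)/(9+2+k).
Set (9+k)/(11+k) > 0.89 and solve: k > (0.89·11 − 9)/(1 − 0.89) = 7.182.
The smallest integer exceeding 7.182 is 8.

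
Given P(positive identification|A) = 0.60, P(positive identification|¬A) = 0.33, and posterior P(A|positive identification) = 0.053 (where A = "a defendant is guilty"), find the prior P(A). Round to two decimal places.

Bayes' rule in odds form gives O(A|E) = O(A)·[P(E|A)/P(E|¬A)], hence O(A) = O(A|E)/LR.
Posterior odds = 0.053/(1−0.053) = 0.0560. LR = 0.60/0.33 = 1.8182.
Prior odds = 0.0560/1.8182 = 0.0308, so P(A) = 0.0308/(1+0.0308) ≈ 0.03.

P(A) = 0.03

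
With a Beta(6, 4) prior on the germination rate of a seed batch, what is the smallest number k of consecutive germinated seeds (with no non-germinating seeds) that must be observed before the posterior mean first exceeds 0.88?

k = 24

After k germinated seeds and 0 non-germinating seeds the posterior is Beta(6+k, 4), with mean (6+k)/(6+4+k).
Set (6+k)/(10+k) > 0.88 and solve: k > (0.88·10 − 6)/(1 − 0.88) = 23.333.
The smallest integer exceeding 23.333 is 24.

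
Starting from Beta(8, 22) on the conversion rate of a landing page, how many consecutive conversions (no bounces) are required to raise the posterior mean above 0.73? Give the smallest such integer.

After k conversions and 0 bounces the posterior is Beta(8+k, 22), with mean (8+k)/(8+22+k).
Set (8+k)/(30+k) > 0.73 and solve: k > (0.73·30 − 8)/(1 − 0.73) = 51.481.
The smallest integer exceeding 51.481 is 52, and checking k=52: (60)/(82) = 0.7317 > 0.73.

k = 52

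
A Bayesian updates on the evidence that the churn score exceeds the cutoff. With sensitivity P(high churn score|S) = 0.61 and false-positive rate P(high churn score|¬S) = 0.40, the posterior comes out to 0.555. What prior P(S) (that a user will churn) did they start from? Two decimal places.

P(S) = 0.45

In odds form, posterior odds = prior odds × likelihood ratio, so prior odds = posterior odds ÷ LR.
Posterior odds = 0.555/(1−0.555) = 1.2472. LR = 0.61/0.40 = 1.5250.
Prior odds = 1.2472/1.5250 = 0.8178, so P(S) = 0.8178/(1+0.8178) ≈ 0.45.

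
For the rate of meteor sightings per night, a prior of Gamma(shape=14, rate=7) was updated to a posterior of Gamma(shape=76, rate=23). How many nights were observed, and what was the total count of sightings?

Gamma–Poisson conjugacy: posterior shape = α + Σxᵢ, posterior rate = β + n.
Matching: Σxᵢ = 76 − 14 = 62 and n = 23 − 7 = 16.

n = 16 nights with total 62 sightings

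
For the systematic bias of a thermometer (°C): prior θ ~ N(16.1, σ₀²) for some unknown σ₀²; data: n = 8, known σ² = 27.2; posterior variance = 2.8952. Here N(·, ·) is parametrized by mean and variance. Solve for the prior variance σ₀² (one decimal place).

σ₀² = 19.5

For the Normal–Normal model with known σ², precisions add: τ_n = τ₀ + n/σ².
So 1/σ₀² = 1/2.8952 − 8/27.2 = 0.345399 − 0.294118 = 0.051281.
Hence σ₀² = 1/0.051281 ≈ 19.5.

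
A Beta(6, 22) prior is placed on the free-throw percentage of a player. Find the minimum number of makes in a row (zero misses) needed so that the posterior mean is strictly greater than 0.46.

After k makes and 0 misses the posterior is Beta(6+k, 22), with mean (6+k)/(6+22+k).
Set (6+k)/(28+k) > 0.46 and solve: k > (0.46·28 − 6)/(1 − 0.46) = 12.741.
The smallest integer exceeding 12.741 is 13.

k = 13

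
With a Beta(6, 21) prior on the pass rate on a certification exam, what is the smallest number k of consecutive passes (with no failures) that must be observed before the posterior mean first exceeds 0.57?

After k passes and 0 failures the posterior is Beta(6+k, 21), with mean (6+k)/(6+21+k).
Set (6+k)/(27+k) > 0.57 and solve: k > (0.57·27 − 6)/(1 − 0.57) = 21.837.
The smallest integer exceeding 21.837 is 22.

k = 22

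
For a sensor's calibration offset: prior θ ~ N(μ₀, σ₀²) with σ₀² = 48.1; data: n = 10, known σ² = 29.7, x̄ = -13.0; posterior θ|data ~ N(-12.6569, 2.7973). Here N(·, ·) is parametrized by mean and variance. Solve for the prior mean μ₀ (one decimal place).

μ₀ = -7.1

With known observation variance, the Normal–Normal posterior has precision τ_n = τ₀ + n/σ² and mean μ_n = (τ₀μ₀ + (n/σ²)x̄)/τ_n.
Here τ₀ = 1/48.1 = 0.020790 and τ_data = 10/29.7 = 0.336700, so τ_n = 0.357490.
Rearranging for μ₀: μ₀ = (μ_n·τ_n − τ_data·x̄)/τ₀ = (-12.6569·0.357490 − 0.336700·-13.0) / 0.020790 = -0.147615/0.020790 ≈ -7.1.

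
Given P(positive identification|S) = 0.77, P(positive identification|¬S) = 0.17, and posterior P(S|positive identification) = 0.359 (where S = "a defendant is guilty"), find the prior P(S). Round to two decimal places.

Bayes' rule in odds form gives O(S|E) = O(S)·[P(E|S)/P(E|¬S)], hence O(S) = O(S|E)/LR.
Posterior odds = 0.359/(1−0.359) = 0.5601. LR = 0.77/0.17 = 4.5294.
Prior odds = 0.5601/4.5294 = 0.1237, so P(S) = 0.1237/(1+0.1237) ≈ 0.11.

P(S) = 0.11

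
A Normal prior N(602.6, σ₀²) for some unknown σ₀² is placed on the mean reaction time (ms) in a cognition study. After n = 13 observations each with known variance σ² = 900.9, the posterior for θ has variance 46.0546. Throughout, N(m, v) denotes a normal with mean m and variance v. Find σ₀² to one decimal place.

Posterior precision equals prior precision plus data precision: 1/σ_n² = 1/σ₀² + n/σ².
So 1/σ₀² = 1/46.0546 − 13/900.9 = 0.021713 − 0.014430 = 0.007283.
Hence σ₀² = 1/0.007283 ≈ 137.3.

σ₀² = 137.3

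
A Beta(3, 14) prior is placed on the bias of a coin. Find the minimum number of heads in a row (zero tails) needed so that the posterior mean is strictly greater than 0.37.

After k heads and 0 tails the posterior is Beta(3+k, 14), with mean (3+k)/(3+14+k).
Set (3+k)/(17+k) > 0.37 and solve: k > (0.37·17 − 3)/(1 − 0.37) = 5.222.
The smallest integer exceeding 5.222 is 6, and checking k=6: (9)/(23) = 0.3913 > 0.37.

k = 6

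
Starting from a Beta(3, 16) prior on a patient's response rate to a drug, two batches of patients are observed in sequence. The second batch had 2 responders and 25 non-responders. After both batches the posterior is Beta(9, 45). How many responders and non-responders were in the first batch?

4 responders and 4 non-responders

Sequential conjugate updates are equivalent to a single update on the pooled data, so total successes = posterior α − prior α and total failures = posterior β − prior β.
Total across both batches: 9−3=6 responders, 45−16=29 non-responders.
Subtract the second batch: 6−2=4 responders and 29−25=4 non-responders.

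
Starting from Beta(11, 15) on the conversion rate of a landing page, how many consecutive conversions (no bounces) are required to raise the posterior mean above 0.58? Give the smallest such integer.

After k conversions and 0 bounces the posterior is Beta(11+k, 15), with mean (11+k)/(11+15+k).
Set (11+k)/(26+k) > 0.58 and solve: k > (0.58·26 − 11)/(1 − 0.58) = 9.714.
The smallest integer exceeding 9.714 is 10.

k = 10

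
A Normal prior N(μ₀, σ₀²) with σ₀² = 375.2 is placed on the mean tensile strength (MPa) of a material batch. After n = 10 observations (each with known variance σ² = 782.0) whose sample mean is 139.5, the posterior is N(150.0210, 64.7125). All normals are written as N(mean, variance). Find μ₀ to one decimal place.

μ₀ = 200.5

The posterior mean is a precision-weighted average: μ_n = (τ₀μ₀ + τ_data·x̄)/(τ₀+τ_data), with τ₀=1/σ₀² and τ_data=n/σ².
Here τ₀ = 1/375.2 = 0.002665 and τ_data = 10/782.0 = 0.012788, so τ_n = 0.015453.
Rearranging for μ₀: μ₀ = (μ_n·τ_n − τ_data·x̄)/τ₀ = (150.0210·0.015453 − 0.012788·139.5) / 0.002665 = 0.534349/0.002665 ≈ 200.5.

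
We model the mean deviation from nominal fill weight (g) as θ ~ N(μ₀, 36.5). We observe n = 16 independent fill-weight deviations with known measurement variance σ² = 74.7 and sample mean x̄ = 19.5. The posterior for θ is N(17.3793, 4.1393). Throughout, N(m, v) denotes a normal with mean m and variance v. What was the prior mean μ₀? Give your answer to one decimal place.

μ₀ = 0.8

With known observation variance, the Normal–Normal posterior has precision τ_n = τ₀ + n/σ² and mean μ_n = (τ₀μ₀ + (n/σ²)x̄)/τ_n.
Here τ₀ = 1/36.5 = 0.027397 and τ_data = 16/74.7 = 0.214190, so τ_n = 0.241587.
Rearranging for μ₀: μ₀ = (μ_n·τ_n − τ_data·x̄)/τ₀ = (17.3793·0.241587 − 0.214190·19.5) / 0.027397 = 0.021908/0.027397 ≈ 0.8.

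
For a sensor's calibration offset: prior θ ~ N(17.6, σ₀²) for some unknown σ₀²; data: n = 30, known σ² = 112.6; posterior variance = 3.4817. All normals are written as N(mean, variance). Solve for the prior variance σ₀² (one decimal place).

σ₀² = 48.1

Posterior precision equals prior precision plus data precision: 1/σ_n² = 1/σ₀² + n/σ².
So 1/σ₀² = 1/3.4817 − 30/112.6 = 0.287216 − 0.266430 = 0.020786.
Hence σ₀² = 1/0.020786 ≈ 48.1.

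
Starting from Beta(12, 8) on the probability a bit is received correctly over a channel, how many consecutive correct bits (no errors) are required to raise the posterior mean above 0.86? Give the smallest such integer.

k = 38

After k correct bits and 0 errors the posterior is Beta(12+k, 8), with mean (12+k)/(12+8+k).
Set (12+k)/(20+k) > 0.86 and solve: k > (0.86·20 − 12)/(1 − 0.86) = 37.143.
The smallest integer exceeding 37.143 is 38.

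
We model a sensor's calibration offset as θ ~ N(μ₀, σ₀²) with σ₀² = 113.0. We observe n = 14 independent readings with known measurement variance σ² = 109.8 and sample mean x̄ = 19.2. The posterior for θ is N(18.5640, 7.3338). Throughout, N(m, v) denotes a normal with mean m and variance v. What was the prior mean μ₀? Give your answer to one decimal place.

The posterior mean is a precision-weighted average: μ_n = (τ₀μ₀ + τ_data·x̄)/(τ₀+τ_data), with τ₀=1/σ₀² and τ_data=n/σ².
Here τ₀ = 1/113.0 = 0.008850 and τ_data = 14/109.8 = 0.127505, so τ_n = 0.136355.
Rearranging for μ₀: μ₀ = (μ_n·τ_n − τ_data·x̄)/τ₀ = (18.5640·0.136355 − 0.127505·19.2) / 0.008850 = 0.083198/0.008850 ≈ 9.4.

μ₀ = 9.4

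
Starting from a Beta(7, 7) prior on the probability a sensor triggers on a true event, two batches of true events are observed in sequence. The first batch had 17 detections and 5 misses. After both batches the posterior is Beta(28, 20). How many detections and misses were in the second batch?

4 detections and 8 misses

Because Beta–binomial updating is additive in the counts, the combined data contributed (α_post−α_prior, β_post−β_prior) successes and failures.
Total across both batches: 28−7=21 detections, 20−7=13 misses.
Subtract the first batch: 21−17=4 detections and 13−5=8 misses.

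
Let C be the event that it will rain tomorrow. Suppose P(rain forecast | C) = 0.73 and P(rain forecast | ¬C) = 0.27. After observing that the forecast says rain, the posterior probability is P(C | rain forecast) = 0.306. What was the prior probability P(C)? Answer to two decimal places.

P(C) = 0.14

In odds form, posterior odds = prior odds × likelihood ratio, so prior odds = posterior odds ÷ LR.
Posterior odds = 0.306/(1−0.306) = 0.4409. LR = 0.73/0.27 = 2.7037.
Prior odds = 0.4409/2.7037 = 0.1631, so P(C) = 0.1631/(1+0.1631) ≈ 0.14.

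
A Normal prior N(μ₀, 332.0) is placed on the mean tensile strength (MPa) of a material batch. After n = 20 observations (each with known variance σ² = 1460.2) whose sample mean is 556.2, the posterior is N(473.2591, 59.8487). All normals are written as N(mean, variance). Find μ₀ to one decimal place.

μ₀ = 96.1

With known observation variance, the Normal–Normal posterior has precision τ_n = τ₀ + n/σ² and mean μ_n = (τ₀μ₀ + (n/σ²)x̄)/τ_n.
Here τ₀ = 1/332.0 = 0.003012 and τ_data = 20/1460.2 = 0.013697, so τ_n = 0.016709.
Rearranging for μ₀: μ₀ = (μ_n·τ_n − τ_data·x̄)/τ₀ = (473.2591·0.016709 − 0.013697·556.2) / 0.003012 = 0.289415/0.003012 ≈ 96.1.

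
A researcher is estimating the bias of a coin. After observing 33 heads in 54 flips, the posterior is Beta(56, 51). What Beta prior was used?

Under Beta–binomial conjugacy the posterior parameters are (a+s, b+f).
So a = 56 − 33 = 23 and b = 51 − 21 = 30.

Beta(23, 30)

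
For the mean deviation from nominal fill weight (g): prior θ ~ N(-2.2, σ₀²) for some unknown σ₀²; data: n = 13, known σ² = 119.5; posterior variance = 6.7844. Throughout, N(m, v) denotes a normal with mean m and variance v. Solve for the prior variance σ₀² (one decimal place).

For the Normal–Normal model with known σ², precisions add: τ_n = τ₀ + n/σ².
So 1/σ₀² = 1/6.7844 − 13/119.5 = 0.147397 − 0.108787 = 0.038610.
Hence σ₀² = 1/0.038610 ≈ 25.9.

σ₀² = 25.9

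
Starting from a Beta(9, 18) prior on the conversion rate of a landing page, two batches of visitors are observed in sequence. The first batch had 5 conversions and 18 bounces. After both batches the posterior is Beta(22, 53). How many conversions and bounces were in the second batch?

8 conversions and 17 bounces

Because Beta–binomial updating is additive in the counts, the combined data contributed (α_post−α_prior, β_post−β_prior) successes and failures.
Total across both batches: 22−9=13 conversions, 53−18=35 bounces.
Subtract the first batch: 13−5=8 conversions and 35−18=17 bounces.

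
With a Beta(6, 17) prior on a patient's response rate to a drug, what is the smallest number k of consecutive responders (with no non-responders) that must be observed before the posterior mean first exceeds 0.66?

After k responders and 0 non-responders the posterior is Beta(6+k, 17), with mean (6+k)/(6+17+k).
Set (6+k)/(23+k) > 0.66 and solve: k > (0.66·23 − 6)/(1 − 0.66) = 27.000.
The smallest integer exceeding 27.000 is 28, and checking k=28: (34)/(51) = 0.6667 > 0.66.

k = 28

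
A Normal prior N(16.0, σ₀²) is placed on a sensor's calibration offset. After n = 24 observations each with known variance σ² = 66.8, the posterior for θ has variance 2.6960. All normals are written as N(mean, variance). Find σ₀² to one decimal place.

σ₀² = 85.9

For the Normal–Normal model with known σ², precisions add: τ_n = τ₀ + n/σ².
So 1/σ₀² = 1/2.6960 − 24/66.8 = 0.370920 − 0.359281 = 0.011639.
Hence σ₀² = 1/0.011639 ≈ 85.9.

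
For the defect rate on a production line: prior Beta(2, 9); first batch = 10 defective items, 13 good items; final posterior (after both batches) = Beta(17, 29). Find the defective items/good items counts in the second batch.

5 defective items and 7 good items

Because Beta–binomial updating is additive in the counts, the combined data contributed (α_post−α_prior, β_post−β_prior) successes and failures.
Total across both batches: 17−2=15 defective items, 29−9=20 good items.
Subtract the first batch: 15−10=5 defective items and 20−13=7 good items.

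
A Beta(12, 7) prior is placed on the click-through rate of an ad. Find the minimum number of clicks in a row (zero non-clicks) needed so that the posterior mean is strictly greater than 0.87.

After k clicks and 0 non-clicks the posterior is Beta(12+k, 7), with mean (12+k)/(12+7+k).
Set (12+k)/(19+k) > 0.87 and solve: k > (0.87·19 − 12)/(1 − 0.87) = 34.846.
The smallest integer exceeding 34.846 is 35.

k = 35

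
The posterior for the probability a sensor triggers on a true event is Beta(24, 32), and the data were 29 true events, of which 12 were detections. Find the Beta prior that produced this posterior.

Beta(12, 15)

Under Beta–binomial conjugacy the posterior parameters are (a+s, b+f).
Subtract the data counts: 24−12=12, 32−17=15.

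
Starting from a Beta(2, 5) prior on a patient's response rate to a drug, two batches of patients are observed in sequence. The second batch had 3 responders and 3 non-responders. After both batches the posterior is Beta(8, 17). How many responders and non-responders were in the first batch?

3 responders and 9 non-responders

Sequential conjugate updates are equivalent to a single update on the pooled data, so total successes = posterior α − prior α and total failures = posterior β − prior β.
Total across both batches: 8−2=6 responders, 17−5=12 non-responders.
Subtract the second batch: 6−3=3 responders and 12−3=9 non-responders.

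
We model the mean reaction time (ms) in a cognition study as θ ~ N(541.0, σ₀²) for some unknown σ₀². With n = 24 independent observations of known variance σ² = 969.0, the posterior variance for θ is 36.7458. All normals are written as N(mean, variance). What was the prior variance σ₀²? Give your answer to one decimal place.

σ₀² = 408.8

Posterior precision equals prior precision plus data precision: 1/σ_n² = 1/σ₀² + n/σ².
So 1/σ₀² = 1/36.7458 − 24/969.0 = 0.027214 − 0.024768 = 0.002446.
Hence σ₀² = 1/0.002446 ≈ 408.8.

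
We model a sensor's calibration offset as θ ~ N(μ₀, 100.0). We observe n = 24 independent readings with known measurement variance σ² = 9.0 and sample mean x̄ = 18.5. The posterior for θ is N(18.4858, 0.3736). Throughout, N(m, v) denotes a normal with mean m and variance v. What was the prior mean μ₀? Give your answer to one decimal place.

With known observation variance, the Normal–Normal posterior has precision τ_n = τ₀ + n/σ² and mean μ_n = (τ₀μ₀ + (n/σ²)x̄)/τ_n.
Here τ₀ = 1/100.0 = 0.010000 and τ_data = 24/9.0 = 2.666667, so τ_n = 2.676667.
Rearranging for μ₀: μ₀ = (μ_n·τ_n − τ_data·x̄)/τ₀ = (18.4858·2.676667 − 2.666667·18.5) / 0.010000 = 0.146991/0.010000 ≈ 14.7.

μ₀ = 14.7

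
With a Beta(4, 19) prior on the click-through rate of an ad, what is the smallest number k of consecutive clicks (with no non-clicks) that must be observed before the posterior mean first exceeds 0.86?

k = 113

After k clicks and 0 non-clicks the posterior is Beta(4+k, 19), with mean (4+k)/(4+19+k).
Set (4+k)/(23+k) > 0.86 and solve: k > (0.86·23 − 4)/(1 − 0.86) = 112.714.
The smallest integer exceeding 112.714 is 113, and checking k=113: (117)/(136) = 0.8603 > 0.86.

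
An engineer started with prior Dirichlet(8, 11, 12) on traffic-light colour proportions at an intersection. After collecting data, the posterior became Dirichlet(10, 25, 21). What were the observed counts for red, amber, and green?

counts (2, 14, 9)

For a Dirichlet(α) prior with multinomial counts c, the posterior is Dirichlet(α + c) componentwise.
Counts are posterior − prior componentwise: 10−8=2, 25−11=14, 21−12=9.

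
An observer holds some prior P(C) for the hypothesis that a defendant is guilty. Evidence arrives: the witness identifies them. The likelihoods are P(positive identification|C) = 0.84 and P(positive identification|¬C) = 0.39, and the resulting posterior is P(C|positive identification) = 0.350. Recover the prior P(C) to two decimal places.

Bayes' rule in odds form gives O(C|E) = O(C)·[P(E|C)/P(E|¬C)], hence O(C) = O(C|E)/LR.
Posterior odds = 0.350/(1−0.350) = 0.5385. LR = 0.84/0.39 = 2.1538.
Prior odds = 0.5385/2.1538 = 0.2500, so P(C) = 0.2500/(1+0.2500) ≈ 0.20.

P(C) = 0.20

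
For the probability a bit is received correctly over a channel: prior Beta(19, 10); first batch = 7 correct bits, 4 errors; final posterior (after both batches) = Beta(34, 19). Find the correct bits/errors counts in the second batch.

Sequential conjugate updates are equivalent to a single update on the pooled data, so total successes = posterior α − prior α and total failures = posterior β − prior β.
Total across both batches: 34−19=15 correct bits, 19−10=9 errors.
Subtract the first batch: 15−7=8 correct bits and 9−4=5 errors.

8 correct bits and 5 errors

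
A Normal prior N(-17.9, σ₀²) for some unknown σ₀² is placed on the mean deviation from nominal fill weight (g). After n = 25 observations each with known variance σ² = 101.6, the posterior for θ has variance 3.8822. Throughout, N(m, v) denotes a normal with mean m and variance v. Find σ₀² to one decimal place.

σ₀² = 86.8

For the Normal–Normal model with known σ², precisions add: τ_n = τ₀ + n/σ².
So 1/σ₀² = 1/3.8822 − 25/101.6 = 0.257586 − 0.246063 = 0.011523.
Hence σ₀² = 1/0.011523 ≈ 86.8.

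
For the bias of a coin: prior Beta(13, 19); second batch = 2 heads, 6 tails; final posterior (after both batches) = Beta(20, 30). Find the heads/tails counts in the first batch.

5 heads and 5 tails

Because Beta–binomial updating is additive in the counts, the combined data contributed (α_post−α_prior, β_post−β_prior) successes and failures.
Total across both batches: 20−13=7 heads, 30−19=11 tails.
Subtract the second batch: 7−2=5 heads and 11−6=5 tails.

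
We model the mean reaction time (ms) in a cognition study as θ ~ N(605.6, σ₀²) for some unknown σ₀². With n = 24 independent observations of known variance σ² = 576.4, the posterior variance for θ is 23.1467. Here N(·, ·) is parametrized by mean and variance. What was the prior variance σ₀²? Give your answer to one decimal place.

σ₀² = 639.0

For the Normal–Normal model with known σ², precisions add: τ_n = τ₀ + n/σ².
So 1/σ₀² = 1/23.1467 − 24/576.4 = 0.043203 − 0.041638 = 0.001565.
Hence σ₀² = 1/0.001565 ≈ 639.0.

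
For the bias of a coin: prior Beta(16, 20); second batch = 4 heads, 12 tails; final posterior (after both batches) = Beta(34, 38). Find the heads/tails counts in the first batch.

Because Beta–binomial updating is additive in the counts, the combined data contributed (α_post−α_prior, β_post−β_prior) successes and failures.
Total across both batches: 34−16=18 heads, 38−20=18 tails.
Subtract the second batch: 18−4=14 heads and 18−12=6 tails.

14 heads and 6 tails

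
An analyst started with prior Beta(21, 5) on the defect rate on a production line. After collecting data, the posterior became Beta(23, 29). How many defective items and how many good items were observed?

2 defective items and 24 good items

A Beta(a, b) prior with s successes and f failures in binomial data gives a Beta(a+s, b+f) posterior.
So s = 23 − 21 = 2 and f = 29 − 5 = 24.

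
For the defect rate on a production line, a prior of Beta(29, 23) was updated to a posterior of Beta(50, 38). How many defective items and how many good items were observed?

Under Beta–binomial conjugacy the posterior parameters are (a+s, b+f).
Match parameters: s=50−29=21, f=38−23=15.

21 defective items and 15 good items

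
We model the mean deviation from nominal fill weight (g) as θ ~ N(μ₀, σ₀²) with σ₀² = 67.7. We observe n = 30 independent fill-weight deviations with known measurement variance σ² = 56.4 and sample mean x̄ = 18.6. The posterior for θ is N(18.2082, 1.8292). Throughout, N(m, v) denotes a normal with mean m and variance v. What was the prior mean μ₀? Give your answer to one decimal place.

With known observation variance, the Normal–Normal posterior has precision τ_n = τ₀ + n/σ² and mean μ_n = (τ₀μ₀ + (n/σ²)x̄)/τ_n.
Here τ₀ = 1/67.7 = 0.014771 and τ_data = 30/56.4 = 0.531915, so τ_n = 0.546686.
Rearranging for μ₀: μ₀ = (μ_n·τ_n − τ_data·x̄)/τ₀ = (18.2082·0.546686 − 0.531915·18.6) / 0.014771 = 0.060549/0.014771 ≈ 4.1.

μ₀ = 4.1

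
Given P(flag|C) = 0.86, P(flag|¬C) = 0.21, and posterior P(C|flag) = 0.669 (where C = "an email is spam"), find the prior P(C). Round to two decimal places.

P(C) = 0.33

In odds form, posterior odds = prior odds × likelihood ratio, so prior odds = posterior odds ÷ LR.
Posterior odds = 0.669/(1−0.669) = 2.0211. LR = 0.86/0.21 = 4.0952.
Prior odds = 2.0211/4.0952 = 0.4935, so P(C) = 0.4935/(1+0.4935) ≈ 0.33.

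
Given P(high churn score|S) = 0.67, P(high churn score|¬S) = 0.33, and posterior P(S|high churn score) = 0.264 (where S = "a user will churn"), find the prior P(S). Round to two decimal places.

P(S) = 0.15

In odds form, posterior odds = prior odds × likelihood ratio, so prior odds = posterior odds ÷ LR.
Posterior odds = 0.264/(1−0.264) = 0.3587. LR = 0.67/0.33 = 2.0303.
Prior odds = 0.3587/2.0303 = 0.1767, so P(S) = 0.1767/(1+0.1767) ≈ 0.15.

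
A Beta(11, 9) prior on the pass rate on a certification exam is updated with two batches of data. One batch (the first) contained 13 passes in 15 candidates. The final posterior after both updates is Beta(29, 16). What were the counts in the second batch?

Sequential conjugate updates are equivalent to a single update on the pooled data, so total successes = posterior α − prior α and total failures = posterior β − prior β.
Total across both batches: 29−11=18 passes, 16−9=7 failures.
Subtract the first batch: 18−13=5 passes and 7−2=5 failures.

5 passes and 5 failures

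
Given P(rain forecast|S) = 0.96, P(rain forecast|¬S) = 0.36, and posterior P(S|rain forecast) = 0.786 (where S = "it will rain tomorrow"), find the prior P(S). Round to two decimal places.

Bayes' rule in odds form gives O(S|E) = O(S)·[P(E|S)/P(E|¬S)], hence O(S) = O(S|E)/LR.
Posterior odds = 0.786/(1−0.786) = 3.6729. LR = 0.96/0.36 = 2.6667.
Prior odds = 3.6729/2.6667 = 1.3773, so P(S) = 1.3773/(1+1.3773) ≈ 0.58.

P(S) = 0.58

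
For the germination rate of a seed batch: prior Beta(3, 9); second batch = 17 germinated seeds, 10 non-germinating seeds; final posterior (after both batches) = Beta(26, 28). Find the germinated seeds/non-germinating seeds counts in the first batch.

Because Beta–binomial updating is additive in the counts, the combined data contributed (α_post−α_prior, β_post−β_prior) successes and failures.
Total across both batches: 26−3=23 germinated seeds, 28−9=19 non-germinating seeds.
Subtract the second batch: 23−17=6 germinated seeds and 19−10=9 non-germinating seeds.

6 germinated seeds and 9 non-germinating seeds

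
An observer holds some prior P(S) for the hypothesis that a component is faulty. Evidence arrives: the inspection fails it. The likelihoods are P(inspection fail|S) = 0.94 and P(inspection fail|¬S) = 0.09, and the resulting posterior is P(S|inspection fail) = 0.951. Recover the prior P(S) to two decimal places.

P(S) = 0.65

In odds form, posterior odds = prior odds × likelihood ratio, so prior odds = posterior odds ÷ LR.
Posterior odds = 0.951/(1−0.951) = 19.4082. LR = 0.94/0.09 = 10.4444.
Prior odds = 19.4082/10.4444 = 1.8582, so P(S) = 1.8582/(1+1.8582) ≈ 0.65.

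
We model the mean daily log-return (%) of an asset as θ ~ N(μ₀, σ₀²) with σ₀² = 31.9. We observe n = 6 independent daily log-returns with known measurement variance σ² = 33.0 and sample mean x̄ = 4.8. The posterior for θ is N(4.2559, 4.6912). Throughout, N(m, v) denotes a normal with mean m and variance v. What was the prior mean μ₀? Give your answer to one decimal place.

The posterior mean is a precision-weighted average: μ_n = (τ₀μ₀ + τ_data·x̄)/(τ₀+τ_data), with τ₀=1/σ₀² and τ_data=n/σ².
Here τ₀ = 1/31.9 = 0.031348 and τ_data = 6/33.0 = 0.181818, so τ_n = 0.213166.
Rearranging for μ₀: μ₀ = (μ_n·τ_n − τ_data·x̄)/τ₀ = (4.2559·0.213166 − 0.181818·4.8) / 0.031348 = 0.034487/0.031348 ≈ 1.1.

μ₀ = 1.1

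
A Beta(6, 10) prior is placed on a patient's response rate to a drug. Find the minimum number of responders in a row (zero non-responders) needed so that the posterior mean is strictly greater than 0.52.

After k responders and 0 non-responders the posterior is Beta(6+k, 10), with mean (6+k)/(6+10+k).
Set (6+k)/(16+k) > 0.52 and solve: k > (0.52·16 − 6)/(1 − 0.52) = 4.833.
The smallest integer exceeding 4.833 is 5, and checking k=5: (11)/(21) = 0.5238 > 0.52.

k = 5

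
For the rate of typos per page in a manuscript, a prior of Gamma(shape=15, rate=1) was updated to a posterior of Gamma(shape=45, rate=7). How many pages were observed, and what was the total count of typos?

A Gamma(α, β) prior (rate parametrization) on a Poisson rate with n observations summing to S gives posterior Gamma(α+S, β+n).
Matching: Σxᵢ = 45 − 15 = 30 and n = 7 − 1 = 6.

n = 6 pages with total 30 typos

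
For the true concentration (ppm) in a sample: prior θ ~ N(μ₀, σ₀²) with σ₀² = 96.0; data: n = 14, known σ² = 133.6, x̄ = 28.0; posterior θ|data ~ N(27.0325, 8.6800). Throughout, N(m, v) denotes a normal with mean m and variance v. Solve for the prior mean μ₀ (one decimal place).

μ₀ = 17.3

With known observation variance, the Normal–Normal posterior has precision τ_n = τ₀ + n/σ² and mean μ_n = (τ₀μ₀ + (n/σ²)x̄)/τ_n.
Here τ₀ = 1/96.0 = 0.010417 and τ_data = 14/133.6 = 0.104790, so τ_n = 0.115207.
Rearranging for μ₀: μ₀ = (μ_n·τ_n − τ_data·x̄)/τ₀ = (27.0325·0.115207 − 0.104790·28.0) / 0.010417 = 0.180213/0.010417 ≈ 17.3.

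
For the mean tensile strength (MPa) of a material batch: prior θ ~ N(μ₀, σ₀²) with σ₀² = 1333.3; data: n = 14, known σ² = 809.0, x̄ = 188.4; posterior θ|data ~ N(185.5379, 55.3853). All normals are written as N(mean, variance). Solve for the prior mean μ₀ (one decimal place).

The posterior mean is a precision-weighted average: μ_n = (τ₀μ₀ + τ_data·x̄)/(τ₀+τ_data), with τ₀=1/σ₀² and τ_data=n/σ².
Here τ₀ = 1/1333.3 = 0.000750 and τ_data = 14/809.0 = 0.017305, so τ_n = 0.018055.
Rearranging for μ₀: μ₀ = (μ_n·τ_n − τ_data·x̄)/τ₀ = (185.5379·0.018055 − 0.017305·188.4) / 0.000750 = 0.089625/0.000750 ≈ 119.5.

μ₀ = 119.5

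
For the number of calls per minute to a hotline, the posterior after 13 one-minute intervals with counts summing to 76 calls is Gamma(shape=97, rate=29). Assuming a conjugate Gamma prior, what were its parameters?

Gamma(shape=21, rate=16)

A Gamma(α, β) prior (rate parametrization) on a Poisson rate with n observations summing to S gives posterior Gamma(α+S, β+n).
So α = 97 − 76 = 21 and β = 29 − 13 = 16.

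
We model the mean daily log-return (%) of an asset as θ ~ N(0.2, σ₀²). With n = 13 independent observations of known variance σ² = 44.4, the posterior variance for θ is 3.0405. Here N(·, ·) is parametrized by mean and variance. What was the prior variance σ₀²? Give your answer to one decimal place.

σ₀² = 27.7

Posterior precision equals prior precision plus data precision: 1/σ_n² = 1/σ₀² + n/σ².
So 1/σ₀² = 1/3.0405 − 13/44.4 = 0.328893 − 0.292793 = 0.036100.
Hence σ₀² = 1/0.036100 ≈ 27.7.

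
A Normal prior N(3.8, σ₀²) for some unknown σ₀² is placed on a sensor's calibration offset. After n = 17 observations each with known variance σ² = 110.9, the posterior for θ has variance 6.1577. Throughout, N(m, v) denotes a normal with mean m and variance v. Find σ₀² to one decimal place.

σ₀² = 109.8

For the Normal–Normal model with known σ², precisions add: τ_n = τ₀ + n/σ².
So 1/σ₀² = 1/6.1577 − 17/110.9 = 0.162398 − 0.153291 = 0.009107.
Hence σ₀² = 1/0.009107 ≈ 109.8.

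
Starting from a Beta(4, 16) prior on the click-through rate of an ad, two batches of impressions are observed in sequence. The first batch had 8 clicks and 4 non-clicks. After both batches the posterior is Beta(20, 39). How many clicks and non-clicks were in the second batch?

8 clicks and 19 non-clicks

Sequential conjugate updates are equivalent to a single update on the pooled data, so total successes = posterior α − prior α and total failures = posterior β − prior β.
Total across both batches: 20−4=16 clicks, 39−16=23 non-clicks.
Subtract the first batch: 16−8=8 clicks and 23−4=19 non-clicks.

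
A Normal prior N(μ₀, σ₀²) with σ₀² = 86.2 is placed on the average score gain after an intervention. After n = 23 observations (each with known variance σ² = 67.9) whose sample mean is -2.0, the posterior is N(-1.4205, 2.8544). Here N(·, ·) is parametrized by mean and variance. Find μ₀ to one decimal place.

μ₀ = 15.5

With known observation variance, the Normal–Normal posterior has precision τ_n = τ₀ + n/σ² and mean μ_n = (τ₀μ₀ + (n/σ²)x̄)/τ_n.
Here τ₀ = 1/86.2 = 0.011601 and τ_data = 23/67.9 = 0.338733, so τ_n = 0.350334.
Rearranging for μ₀: μ₀ = (μ_n·τ_n − τ_data·x̄)/τ₀ = (-1.4205·0.350334 − 0.338733·-2.0) / 0.011601 = 0.179817/0.011601 ≈ 15.5.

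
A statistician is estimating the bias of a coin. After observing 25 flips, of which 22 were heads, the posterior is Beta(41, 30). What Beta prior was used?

A Beta(a, b) prior with s successes and f failures in binomial data gives a Beta(a+s, b+f) posterior.
So a = 41 − 22 = 19 and b = 30 − 3 = 27.

Beta(19, 27)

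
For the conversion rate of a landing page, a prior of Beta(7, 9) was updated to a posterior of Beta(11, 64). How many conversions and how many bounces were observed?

Beta is conjugate to the binomial likelihood: posterior = Beta(a+s, b+f).
Match parameters: s=11−7=4, f=64−9=55.

4 conversions and 55 bounces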